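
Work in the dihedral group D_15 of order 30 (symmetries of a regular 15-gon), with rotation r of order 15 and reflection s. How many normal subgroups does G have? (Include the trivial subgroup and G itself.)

G has 28 subgroups. Checking conjugation-invariance by order — order 1: 1/1 normal; order 2: 0/15 normal; order 3: 1/1 normal; order 5: 1/1 normal; order 6: 0/5 normal; order 10: 0/3 normal; order 15: 1/1 normal; order 30: 1/1 normal.
Total normal subgroups: 5.

5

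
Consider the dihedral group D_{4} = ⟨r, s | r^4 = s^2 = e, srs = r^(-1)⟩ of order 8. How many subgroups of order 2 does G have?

|G| = 8 and 2 | 8, so subgroups of order 2 are possible by Lagrange.
The subgroups of order 2 are: {e, r^2}; {e, r^2s}; {e, r^3s}; {e, rs}; … (5 in all).
So G has 5 subgroups of order 2.

5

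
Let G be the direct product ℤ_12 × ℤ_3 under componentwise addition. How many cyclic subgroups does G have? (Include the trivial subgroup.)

15

A cyclic subgroup of order d is generated by each of its φ(d) elements of order d, so the cyclic subgroups of order d number (#elements of order d)/φ(d).
Cyclic subgroups by order — order 1: 1; order 2: 1; order 3: 4; order 4: 1; order 6: 4; order 12: 4.
Total: 15.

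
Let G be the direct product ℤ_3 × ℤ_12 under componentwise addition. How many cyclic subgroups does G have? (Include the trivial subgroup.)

Group the elements of G by the cyclic subgroup they generate; each cyclic subgroup of order d accounts for φ(d) elements.
Cyclic subgroups by order — order 1: 1; order 2: 1; order 3: 4; order 4: 1; order 6: 4; order 12: 4.
Total: 15.

15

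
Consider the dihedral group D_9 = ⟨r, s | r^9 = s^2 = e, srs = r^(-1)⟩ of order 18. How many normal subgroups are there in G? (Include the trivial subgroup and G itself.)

G has 16 subgroups. Checking conjugation-invariance by order — order 1: 1/1 normal; order 2: 0/9 normal; order 3: 1/1 normal; order 6: 0/3 normal; order 9: 1/1 normal; order 18: 1/1 normal.
Total normal subgroups: 4.

4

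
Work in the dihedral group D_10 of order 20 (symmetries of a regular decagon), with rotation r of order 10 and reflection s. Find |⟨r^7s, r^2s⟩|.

|⟨r^7s⟩| = 2 and |⟨r^2s⟩| = 2, so |H| is a multiple of lcm(2, 2) = 2 and divides |G| = 20.
Closing under the operation: H = {e, r^5, r^2s, r^7s}, so |H| = 4.

4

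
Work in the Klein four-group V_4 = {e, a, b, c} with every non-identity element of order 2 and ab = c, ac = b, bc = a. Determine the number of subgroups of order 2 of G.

|G| = 4 and 2 | 4, so subgroups of order 2 are possible by Lagrange.
The subgroups of order 2 are: {e, a}; {e, b}; {e, c}.
So G has 3 subgroups of order 2.

3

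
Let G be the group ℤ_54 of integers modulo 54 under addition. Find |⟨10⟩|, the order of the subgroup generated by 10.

In ℤ_54, the order of an element a is n/gcd(a, n).
gcd(10, 54) = 2, so |⟨10⟩| = 54/2 = 27.

27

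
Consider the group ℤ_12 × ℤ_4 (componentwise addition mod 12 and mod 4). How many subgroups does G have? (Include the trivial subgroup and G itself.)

|G| = 48, so by Lagrange every subgroup order divides 48. Divisors: 1, 2, 3, 4, 6, 8, 12, 16, 24, 48.
Subgroups by order — order 1: 1; order 2: 3; order 3: 1; order 4: 7; order 6: 3; order 8: 3; order 12: 7; order 16: 1; order 24: 3; order 48: 1.
Total: 1 + 3 + 1 + 7 + 3 + 3 + 7 + 1 + 3 + 1 = 30.

30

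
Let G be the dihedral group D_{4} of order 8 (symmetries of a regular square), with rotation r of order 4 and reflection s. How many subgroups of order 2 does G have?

|G| = 8 and 2 | 8, so subgroups of order 2 are possible by Lagrange.
The subgroups of order 2 are: {e, r^2}; {e, r^2s}; {e, r^3s}; {e, rs}; … (5 in all).
So G has 5 subgroups of order 2.

5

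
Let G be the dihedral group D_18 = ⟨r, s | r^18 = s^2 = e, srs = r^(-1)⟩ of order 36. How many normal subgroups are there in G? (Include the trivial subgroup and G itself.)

9

G has 45 subgroups. Checking conjugation-invariance by order — order 1: 1/1 normal; order 2: 1/19 normal; order 3: 1/1 normal; order 4: 0/9 normal; order 6: 1/7 normal; order 9: 1/1 normal; order 12: 0/3 normal; order 18: 3/3 normal; order 36: 1/1 normal.
Total normal subgroups: 9.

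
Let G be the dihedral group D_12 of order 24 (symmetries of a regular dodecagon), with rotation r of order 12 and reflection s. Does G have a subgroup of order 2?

2 | 24. A subgroup of order 2 is {e, r^10s}.

Yes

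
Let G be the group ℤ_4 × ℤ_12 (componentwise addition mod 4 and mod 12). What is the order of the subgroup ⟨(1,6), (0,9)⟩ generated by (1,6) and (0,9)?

16

|⟨(1,6)⟩| = 4 and |⟨(0,9)⟩| = 4, so |H| is a multiple of lcm(4, 4) = 4 and divides |G| = 48.
Closing under the operation: H = {(0,0), (0,3), (0,6), (0,9), (1,0), (1,3), (1,6), (1,9), (2,0), (2,3), (2,6), (2,9), (3,0), (3,3), (3,6), (3,9)}, so |H| = 16.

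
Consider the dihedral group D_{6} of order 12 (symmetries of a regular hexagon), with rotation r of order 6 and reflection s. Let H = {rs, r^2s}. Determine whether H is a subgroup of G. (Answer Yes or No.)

No

The identity e ∉ H, so H is not a subgroup.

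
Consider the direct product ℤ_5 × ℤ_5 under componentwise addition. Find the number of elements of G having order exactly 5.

24

An element (a,b) has order lcm(ord(a), ord(b)); count pairs with lcm equal to 5.
Enumerating gives 24 such elements.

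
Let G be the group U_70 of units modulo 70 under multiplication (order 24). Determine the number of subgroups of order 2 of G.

|G| = 24 and 2 | 24, so subgroups of order 2 are possible by Lagrange.
The subgroups of order 2 are: {1, 29}; {1, 41}; {1, 69}.
So G has 3 subgroups of order 2.

3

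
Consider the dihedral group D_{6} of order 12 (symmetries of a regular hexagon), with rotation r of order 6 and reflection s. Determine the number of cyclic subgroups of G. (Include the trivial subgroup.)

A cyclic subgroup of order d is generated by each of its φ(d) elements of order d, so the cyclic subgroups of order d number (#elements of order d)/φ(d).
Cyclic subgroups by order — order 1: 1; order 2: 7; order 3: 1; order 6: 1.
Total: 10.

10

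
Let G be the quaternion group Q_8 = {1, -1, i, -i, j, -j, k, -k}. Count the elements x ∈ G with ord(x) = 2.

The elements of order 2 are: -1.
That's 1.

1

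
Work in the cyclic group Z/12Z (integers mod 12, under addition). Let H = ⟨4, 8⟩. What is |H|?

|⟨4⟩| = 3 and |⟨8⟩| = 3, so |H| is a multiple of lcm(3, 3) = 3 and divides |G| = 12.
Closing under the operation: H = {0, 4, 8}, so |H| = 3.

3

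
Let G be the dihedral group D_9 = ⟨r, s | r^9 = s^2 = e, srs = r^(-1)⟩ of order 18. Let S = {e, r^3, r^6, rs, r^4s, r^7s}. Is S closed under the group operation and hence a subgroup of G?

Yes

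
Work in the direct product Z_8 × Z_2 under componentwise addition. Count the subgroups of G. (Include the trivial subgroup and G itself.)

|G| = 16, so by Lagrange every subgroup order divides 16. Divisors: 1, 2, 4, 8, 16.
Subgroups by order — order 1: 1; order 2: 3; order 4: 3; order 8: 3; order 16: 1.
Total: 1 + 3 + 3 + 3 + 1 = 11.

11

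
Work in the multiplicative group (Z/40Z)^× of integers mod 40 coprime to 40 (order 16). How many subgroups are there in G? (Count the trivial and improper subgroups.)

|G| = 16, so by Lagrange every subgroup order divides 16. Divisors: 1, 2, 4, 8, 16.
Subgroups by order — order 1: 1; order 2: 7; order 4: 11; order 8: 7; order 16: 1.
Total: 1 + 7 + 11 + 7 + 1 = 27.

27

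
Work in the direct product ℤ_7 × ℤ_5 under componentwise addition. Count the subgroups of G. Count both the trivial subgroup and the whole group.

4

|G| = 35, so by Lagrange every subgroup order divides 35. Divisors: 1, 5, 7, 35.
Subgroups by order — order 1: 1; order 5: 1; order 7: 1; order 35: 1.
Total: 1 + 1 + 1 + 1 = 4.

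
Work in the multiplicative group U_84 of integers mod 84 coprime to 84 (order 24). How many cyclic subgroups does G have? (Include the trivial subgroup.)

16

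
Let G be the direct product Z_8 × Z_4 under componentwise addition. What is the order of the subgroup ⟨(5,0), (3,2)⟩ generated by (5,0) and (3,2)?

16

|⟨(5,0)⟩| = 8 and |⟨(3,2)⟩| = 8, so |H| is a multiple of lcm(8, 8) = 8 and divides |G| = 32.
Closing under the operation: H = {(0,0), (0,2), (1,0), (1,2), (2,0), (2,2), (3,0), (3,2), (4,0), (4,2), (5,0), (5,2), (6,0), (6,2), (7,0), (7,2)}, so |H| = 16.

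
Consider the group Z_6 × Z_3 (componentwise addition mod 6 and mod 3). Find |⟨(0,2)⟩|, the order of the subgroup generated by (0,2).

3

The order of (0,2) in Z_6 × Z_3 is lcm(ord(0) in Z_6, ord(2) in Z_3).
ord(0) = 1 and ord(2) = 3, so |⟨(0,2)⟩| = lcm(1, 3) = 3.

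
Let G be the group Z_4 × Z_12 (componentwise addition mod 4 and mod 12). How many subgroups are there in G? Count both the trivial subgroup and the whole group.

30

|G| = 48, so by Lagrange every subgroup order divides 48. Divisors: 1, 2, 3, 4, 6, 8, 12, 16, 24, 48.
Subgroups by order — order 1: 1; order 2: 3; order 3: 1; order 4: 7; order 6: 3; order 8: 3; order 12: 7; order 16: 1; order 24: 3; order 48: 1.
Total: 1 + 3 + 1 + 7 + 3 + 3 + 7 + 1 + 3 + 1 = 30.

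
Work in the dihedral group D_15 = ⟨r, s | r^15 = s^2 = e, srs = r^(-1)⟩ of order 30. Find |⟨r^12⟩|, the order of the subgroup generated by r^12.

5

Computing powers of r^12: the smallest k with (r^12)^k = e is k = 5.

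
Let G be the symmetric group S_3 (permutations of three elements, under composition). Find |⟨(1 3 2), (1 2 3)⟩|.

3

|⟨(1 3 2)⟩| = 3 and |⟨(1 2 3)⟩| = 3, so |H| is a multiple of lcm(3, 3) = 3 and divides |G| = 6.
Closing under the operation: H = {e, (1 2 3), (1 3 2)}, so |H| = 3.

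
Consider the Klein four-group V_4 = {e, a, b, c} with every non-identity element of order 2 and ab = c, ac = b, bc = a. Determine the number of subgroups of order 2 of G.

3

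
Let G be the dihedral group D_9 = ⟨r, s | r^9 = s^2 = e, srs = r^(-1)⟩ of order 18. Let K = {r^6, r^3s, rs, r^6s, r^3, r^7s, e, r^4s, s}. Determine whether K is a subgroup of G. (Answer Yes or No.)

No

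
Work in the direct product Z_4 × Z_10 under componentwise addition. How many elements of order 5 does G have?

4

An element (a,b) has order lcm(ord(a), ord(b)); count pairs with lcm equal to 5.
Enumerating gives 4 such elements.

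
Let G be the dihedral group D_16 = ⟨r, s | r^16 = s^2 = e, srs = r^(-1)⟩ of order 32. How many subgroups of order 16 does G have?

3

|G| = 32 and 16 | 32, so subgroups of order 16 are possible by Lagrange.
The subgroups of order 16 are: {e, r, r^2, r^3, r^4, r^5, r^6, r^7, r^8, r^9, r^10, r^11, r^12, r^13, r^14, r^15}; {e, r^2, r^4, r^6, r^8, r^10, r^12, r^14, s, r^2s, r^4s, r^6s, r^8s, r^10s, r^12s, r^14s}; {e, r^2, r^4, r^6, r^8, r^10, r^12, r^14, rs, r^3s, r^5s, r^7s, r^9s, r^11s, r^13s, r^15s}.
So G has 3 subgroups of order 16.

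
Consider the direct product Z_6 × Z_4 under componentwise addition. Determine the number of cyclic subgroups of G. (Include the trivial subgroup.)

Each element a generates a cyclic subgroup ⟨a⟩; distinct elements may generate the same one (a cyclic group of order d has φ(d) generators).
Cyclic subgroups by order — order 1: 1; order 2: 3; order 3: 1; order 4: 2; order 6: 3; order 12: 2.
Total: 12.

12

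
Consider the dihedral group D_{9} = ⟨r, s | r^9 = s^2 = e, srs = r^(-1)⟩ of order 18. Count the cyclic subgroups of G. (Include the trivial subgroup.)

12

Group the elements of G by the cyclic subgroup they generate; each cyclic subgroup of order d accounts for φ(d) elements.
Cyclic subgroups by order — order 1: 1; order 2: 9; order 3: 1; order 9: 1.
Total: 12.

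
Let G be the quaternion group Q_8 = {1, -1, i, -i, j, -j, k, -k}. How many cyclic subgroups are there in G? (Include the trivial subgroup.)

5

Each element a generates a cyclic subgroup ⟨a⟩; distinct elements may generate the same one (a cyclic group of order d has φ(d) generators).
Cyclic subgroups by order — order 1: 1; order 2: 1; order 4: 3.
Total: 5.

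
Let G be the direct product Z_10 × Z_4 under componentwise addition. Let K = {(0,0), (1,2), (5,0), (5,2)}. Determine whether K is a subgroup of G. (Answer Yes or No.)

No

(1,2) ∈ K but its inverse (9,2) ∉ K, so K is not a subgroup.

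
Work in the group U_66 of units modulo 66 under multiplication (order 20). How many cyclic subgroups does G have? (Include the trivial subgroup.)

8

Group the elements of G by the cyclic subgroup they generate; each cyclic subgroup of order d accounts for φ(d) elements.
Cyclic subgroups by order — order 1: 1; order 2: 3; order 5: 1; order 10: 3.
Total: 8.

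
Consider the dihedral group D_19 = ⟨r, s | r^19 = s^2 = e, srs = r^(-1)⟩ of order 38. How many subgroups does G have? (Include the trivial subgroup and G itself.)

|G| = 38, so by Lagrange every subgroup order divides 38. Divisors: 1, 2, 19, 38.
Subgroups by order — order 1: 1; order 2: 19; order 19: 1; order 38: 1.
Total: 1 + 19 + 1 + 1 = 22.

22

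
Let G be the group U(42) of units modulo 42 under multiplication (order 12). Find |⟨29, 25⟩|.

6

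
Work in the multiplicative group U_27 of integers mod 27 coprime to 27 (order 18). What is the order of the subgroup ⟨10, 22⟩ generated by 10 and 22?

9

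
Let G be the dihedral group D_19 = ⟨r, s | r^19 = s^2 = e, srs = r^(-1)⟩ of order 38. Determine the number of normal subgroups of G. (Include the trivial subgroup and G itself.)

3

G has 22 subgroups. Checking conjugation-invariance by order — order 1: 1/1 normal; order 2: 0/19 normal; order 19: 1/1 normal; order 38: 1/1 normal.
Total normal subgroups: 3.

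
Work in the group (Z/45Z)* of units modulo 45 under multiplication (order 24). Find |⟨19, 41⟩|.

|⟨19⟩| = 2 and |⟨41⟩| = 6, so |H| is a multiple of lcm(2, 6) = 6 and divides |G| = 24.
Closing under the operation: H = {1, 4, 11, 14, 16, 19, 26, 29, 31, 34, 41, 44}, so |H| = 12.

12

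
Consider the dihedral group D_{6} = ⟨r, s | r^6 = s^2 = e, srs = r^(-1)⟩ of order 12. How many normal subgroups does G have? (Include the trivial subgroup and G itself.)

7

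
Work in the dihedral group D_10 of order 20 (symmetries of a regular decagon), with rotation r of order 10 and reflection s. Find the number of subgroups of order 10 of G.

|G| = 20 and 10 | 20, so subgroups of order 10 are possible by Lagrange.
The subgroups of order 10 are: {e, r, r^2, r^3, r^4, r^5, r^6, r^7, r^8, r^9}; {e, r^2, r^4, r^6, r^8, s, r^2s, r^4s, r^6s, r^8s}; {e, r^2, r^4, r^6, r^8, rs, r^3s, r^5s, r^7s, r^9s}.
So G has 3 subgroups of order 10.

3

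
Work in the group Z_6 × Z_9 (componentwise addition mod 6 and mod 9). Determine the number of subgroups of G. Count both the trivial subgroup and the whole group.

20

|G| = 54, so by Lagrange every subgroup order divides 54. Divisors: 1, 2, 3, 6, 9, 18, 27, 54.
Subgroups by order — order 1: 1; order 2: 1; order 3: 4; order 6: 4; order 9: 4; order 18: 4; order 27: 1; order 54: 1.
Total: 1 + 1 + 4 + 4 + 4 + 4 + 1 + 1 = 20.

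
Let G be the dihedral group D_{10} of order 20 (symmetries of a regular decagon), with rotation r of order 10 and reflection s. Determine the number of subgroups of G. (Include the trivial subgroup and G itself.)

|G| = 20, so by Lagrange every subgroup order divides 20. Divisors: 1, 2, 4, 5, 10, 20.
Subgroups by order — order 1: 1; order 2: 11; order 4: 5; order 5: 1; order 10: 3; order 20: 1.
Total: 1 + 11 + 5 + 1 + 3 + 1 = 22.

22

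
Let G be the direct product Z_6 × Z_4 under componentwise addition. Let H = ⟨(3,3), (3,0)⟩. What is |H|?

|⟨(3,3)⟩| = 4 and |⟨(3,0)⟩| = 2, so |H| is a multiple of lcm(4, 2) = 4 and divides |G| = 24.
Closing under the operation: H = {(0,0), (0,1), (0,2), (0,3), (3,0), (3,1), (3,2), (3,3)}, so |H| = 8.

8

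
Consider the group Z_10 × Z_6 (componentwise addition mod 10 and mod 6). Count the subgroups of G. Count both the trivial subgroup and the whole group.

20

|G| = 60, so by Lagrange every subgroup order divides 60. Divisors: 1, 2, 3, 4, 5, 6, 10, 12, 15, 20, 30, 60.
Subgroups by order — order 1: 1; order 2: 3; order 3: 1; order 4: 1; order 5: 1; order 6: 3; order 10: 3; order 12: 1; order 15: 1; order 20: 1; order 30: 3; order 60: 1.
Total: 1 + 3 + 1 + 1 + 1 + 3 + 3 + 1 + 1 + 1 + 3 + 1 = 20.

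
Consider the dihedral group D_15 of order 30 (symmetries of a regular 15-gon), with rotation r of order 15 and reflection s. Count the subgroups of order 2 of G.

15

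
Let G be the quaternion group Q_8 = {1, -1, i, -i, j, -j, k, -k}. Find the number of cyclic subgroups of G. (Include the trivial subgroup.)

5

A cyclic subgroup of order d is generated by each of its φ(d) elements of order d, so the cyclic subgroups of order d number (#elements of order d)/φ(d).
Cyclic subgroups by order — order 1: 1; order 2: 1; order 4: 3.
Total: 5.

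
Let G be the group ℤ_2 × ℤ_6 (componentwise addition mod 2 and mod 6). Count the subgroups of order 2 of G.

|G| = 12 and 2 | 12, so subgroups of order 2 are possible by Lagrange.
The subgroups of order 2 are: {(0,0), (0,3)}; {(0,0), (1,0)}; {(0,0), (1,3)}.
So G has 3 subgroups of order 2.

3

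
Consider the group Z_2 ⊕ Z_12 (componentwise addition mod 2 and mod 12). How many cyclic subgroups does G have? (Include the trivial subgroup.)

12

A cyclic subgroup of order d is generated by each of its φ(d) elements of order d, so the cyclic subgroups of order d number (#elements of order d)/φ(d).
Cyclic subgroups by order — order 1: 1; order 2: 3; order 3: 1; order 4: 2; order 6: 3; order 12: 2.
Total: 12.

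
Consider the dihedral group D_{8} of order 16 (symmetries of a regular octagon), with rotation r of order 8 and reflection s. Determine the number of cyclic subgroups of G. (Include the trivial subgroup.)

12

Group the elements of G by the cyclic subgroup they generate; each cyclic subgroup of order d accounts for φ(d) elements.
Cyclic subgroups by order — order 1: 1; order 2: 9; order 4: 1; order 8: 1.
Total: 12.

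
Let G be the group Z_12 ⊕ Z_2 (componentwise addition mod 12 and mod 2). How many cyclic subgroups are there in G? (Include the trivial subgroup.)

Each element a generates a cyclic subgroup ⟨a⟩; distinct elements may generate the same one (a cyclic group of order d has φ(d) generators).
Cyclic subgroups by order — order 1: 1; order 2: 3; order 3: 1; order 4: 2; order 6: 3; order 12: 2.
Total: 12.

12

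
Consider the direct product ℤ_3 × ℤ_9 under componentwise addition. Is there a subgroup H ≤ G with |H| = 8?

8 does not divide |G| = 27, so by Lagrange no subgroup of order 8 exists.

No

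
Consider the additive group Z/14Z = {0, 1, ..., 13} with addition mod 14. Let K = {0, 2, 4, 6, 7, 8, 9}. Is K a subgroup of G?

2 ∈ K but its inverse 12 ∉ K, so K is not a subgroup.

No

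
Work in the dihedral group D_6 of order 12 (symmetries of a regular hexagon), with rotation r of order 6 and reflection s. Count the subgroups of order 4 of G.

3

|G| = 12 and 4 | 12, so subgroups of order 4 are possible by Lagrange.
The subgroups of order 4 are: {e, r^3, r^2s, r^5s}; {e, r^3, s, r^3s}; {e, r^3, rs, r^4s}.
So G has 3 subgroups of order 4.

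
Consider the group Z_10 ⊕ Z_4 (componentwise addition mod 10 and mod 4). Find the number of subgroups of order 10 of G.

|G| = 40 and 10 | 40, so subgroups of order 10 are possible by Lagrange.
The subgroups of order 10 are: {(0,0), (0,2), (2,0), (2,2), (4,0), (4,2), (6,0), (6,2), (8,0), (8,2)}; {(0,0), (1,0), (2,0), (3,0), (4,0), (5,0), (6,0), (7,0), (8,0), (9,0)}; {(0,0), (1,2), (2,0), (3,2), (4,0), (5,2), (6,0), (7,2), (8,0), (9,2)}.
So G has 3 subgroups of order 10.

3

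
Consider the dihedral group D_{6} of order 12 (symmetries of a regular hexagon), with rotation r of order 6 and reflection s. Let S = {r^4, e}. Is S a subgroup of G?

r^4 ∈ S but its inverse r^2 ∉ S, so S is not a subgroup.

No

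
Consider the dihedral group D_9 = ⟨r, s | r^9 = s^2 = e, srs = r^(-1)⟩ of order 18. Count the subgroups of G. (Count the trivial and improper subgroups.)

|G| = 18, so by Lagrange every subgroup order divides 18. Divisors: 1, 2, 3, 6, 9, 18.
Subgroups by order — order 1: 1; order 2: 9; order 3: 1; order 6: 3; order 9: 1; order 18: 1.
Total: 1 + 9 + 1 + 3 + 1 + 1 = 16.

16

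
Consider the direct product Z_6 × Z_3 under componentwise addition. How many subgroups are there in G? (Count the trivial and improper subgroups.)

|G| = 18, so by Lagrange every subgroup order divides 18. Divisors: 1, 2, 3, 6, 9, 18.
Subgroups by order — order 1: 1; order 2: 1; order 3: 4; order 6: 4; order 9: 1; order 18: 1.
Total: 1 + 1 + 4 + 4 + 1 + 1 = 12.

12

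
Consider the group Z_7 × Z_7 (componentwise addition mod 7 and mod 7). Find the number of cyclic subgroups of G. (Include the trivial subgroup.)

Group the elements of G by the cyclic subgroup they generate; each cyclic subgroup of order d accounts for φ(d) elements.
Cyclic subgroups by order — order 1: 1; order 7: 8.
Total: 9.

9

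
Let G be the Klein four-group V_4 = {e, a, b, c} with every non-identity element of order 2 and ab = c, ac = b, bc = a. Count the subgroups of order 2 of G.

|G| = 4 and 2 | 4, so subgroups of order 2 are possible by Lagrange.
The subgroups of order 2 are: {e, a}; {e, b}; {e, c}.
So G has 3 subgroups of order 2.

3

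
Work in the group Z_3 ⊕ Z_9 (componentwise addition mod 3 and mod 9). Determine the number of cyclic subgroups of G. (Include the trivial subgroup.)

8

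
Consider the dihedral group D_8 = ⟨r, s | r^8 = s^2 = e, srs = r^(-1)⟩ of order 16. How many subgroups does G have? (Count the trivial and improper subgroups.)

19

|G| = 16, so by Lagrange every subgroup order divides 16. Divisors: 1, 2, 4, 8, 16.
Subgroups by order — order 1: 1; order 2: 9; order 4: 5; order 8: 3; order 16: 1.
Total: 1 + 9 + 5 + 3 + 1 = 19.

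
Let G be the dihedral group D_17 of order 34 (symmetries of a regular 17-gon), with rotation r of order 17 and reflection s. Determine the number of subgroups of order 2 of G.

17

|G| = 34 and 2 | 34, so subgroups of order 2 are possible by Lagrange.
The subgroups of order 2 are: {e, r^10s}; {e, r^11s}; {e, r^12s}; {e, r^13s}; … (17 in all).
So G has 17 subgroups of order 2.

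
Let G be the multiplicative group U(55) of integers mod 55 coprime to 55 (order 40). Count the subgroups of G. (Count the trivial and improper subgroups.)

|G| = 40, so by Lagrange every subgroup order divides 40. Divisors: 1, 2, 4, 5, 8, 10, 20, 40.
Subgroups by order — order 1: 1; order 2: 3; order 4: 3; order 5: 1; order 8: 1; order 10: 3; order 20: 3; order 40: 1.
Total: 1 + 3 + 3 + 1 + 1 + 3 + 3 + 1 = 16.

16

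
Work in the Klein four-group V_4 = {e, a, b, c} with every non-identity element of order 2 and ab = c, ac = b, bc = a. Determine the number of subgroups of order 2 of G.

|G| = 4 and 2 | 4, so subgroups of order 2 are possible by Lagrange.
The subgroups of order 2 are: {e, a}; {e, b}; {e, c}.
So G has 3 subgroups of order 2.

3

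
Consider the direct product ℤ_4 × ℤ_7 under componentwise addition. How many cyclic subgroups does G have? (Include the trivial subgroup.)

A cyclic subgroup of order d is generated by each of its φ(d) elements of order d, so the cyclic subgroups of order d number (#elements of order d)/φ(d).
Cyclic subgroups by order — order 1: 1; order 2: 1; order 4: 1; order 7: 1; order 14: 1; order 28: 1.
Total: 6.

6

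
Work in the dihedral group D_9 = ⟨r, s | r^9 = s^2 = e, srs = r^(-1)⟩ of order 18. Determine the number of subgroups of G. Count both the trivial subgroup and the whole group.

|G| = 18, so by Lagrange every subgroup order divides 18. Divisors: 1, 2, 3, 6, 9, 18.
Subgroups by order — order 1: 1; order 2: 9; order 3: 1; order 6: 3; order 9: 1; order 18: 1.
Total: 1 + 9 + 1 + 3 + 1 + 1 = 16.

16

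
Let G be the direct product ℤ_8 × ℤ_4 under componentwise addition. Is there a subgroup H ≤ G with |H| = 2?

Yes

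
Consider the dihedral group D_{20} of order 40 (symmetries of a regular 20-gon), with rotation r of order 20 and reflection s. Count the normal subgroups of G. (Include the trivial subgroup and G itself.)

G has 48 subgroups. Checking conjugation-invariance by order — order 1: 1/1 normal; order 2: 1/21 normal; order 4: 1/11 normal; order 5: 1/1 normal; order 8: 0/5 normal; order 10: 1/5 normal; order 20: 3/3 normal; order 40: 1/1 normal.
Total normal subgroups: 9.

9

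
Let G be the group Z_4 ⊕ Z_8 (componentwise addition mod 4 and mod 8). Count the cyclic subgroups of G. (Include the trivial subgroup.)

14

Group the elements of G by the cyclic subgroup they generate; each cyclic subgroup of order d accounts for φ(d) elements.
Cyclic subgroups by order — order 1: 1; order 2: 3; order 4: 6; order 8: 4.
Total: 14.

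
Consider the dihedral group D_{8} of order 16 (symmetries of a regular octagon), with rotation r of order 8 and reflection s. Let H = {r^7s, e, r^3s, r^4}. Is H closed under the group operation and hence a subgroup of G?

|H| = 4 divides |G| = 16, consistent with Lagrange.
H contains the identity, every element's inverse is in H, and H is closed under ·: it is a subgroup.

Yes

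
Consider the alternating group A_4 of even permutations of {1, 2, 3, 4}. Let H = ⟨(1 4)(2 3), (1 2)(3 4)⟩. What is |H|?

4

|⟨(1 4)(2 3)⟩| = 2 and |⟨(1 2)(3 4)⟩| = 2, so |H| is a multiple of lcm(2, 2) = 2 and divides |G| = 12.
Closing under the operation: H = {e, (1 2)(3 4), (1 3)(2 4), (1 4)(2 3)}, so |H| = 4.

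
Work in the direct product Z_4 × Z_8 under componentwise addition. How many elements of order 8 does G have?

An element (a,b) has order lcm(ord(a), ord(b)); count pairs with lcm equal to 8.
Enumerating gives 16 such elements.

16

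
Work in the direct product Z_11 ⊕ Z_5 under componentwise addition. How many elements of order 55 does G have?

An element (a,b) has order lcm(ord(a), ord(b)); count pairs with lcm equal to 55.
Enumerating gives 40 such elements.

40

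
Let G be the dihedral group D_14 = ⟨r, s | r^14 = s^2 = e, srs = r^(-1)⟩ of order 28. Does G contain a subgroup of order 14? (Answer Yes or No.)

Yes

14 | 28. A subgroup of order 14 is {e, r, r^2, r^3, r^4, r^5, r^6, r^7, r^8, r^9, r^10, r^11, r^12, r^13}.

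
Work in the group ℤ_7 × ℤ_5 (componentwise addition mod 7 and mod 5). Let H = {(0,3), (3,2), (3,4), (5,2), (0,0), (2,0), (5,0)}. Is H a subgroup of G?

No

(3,4) ∈ H but its inverse (4,1) ∉ H, so H is not a subgroup.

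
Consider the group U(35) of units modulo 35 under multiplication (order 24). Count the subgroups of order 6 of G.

|G| = 24 and 6 | 24, so subgroups of order 6 are possible by Lagrange.
The subgroups of order 6 are: {1, 11, 16, 19, 24, 34}; {1, 6, 11, 16, 26, 31}; {1, 4, 9, 11, 16, 29}.
So G has 3 subgroups of order 6.

3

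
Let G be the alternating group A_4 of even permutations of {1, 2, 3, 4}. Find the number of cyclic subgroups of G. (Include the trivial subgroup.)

Group the elements of G by the cyclic subgroup they generate; each cyclic subgroup of order d accounts for φ(d) elements.
Cyclic subgroups by order — order 1: 1; order 2: 3; order 3: 4.
Total: 8.

8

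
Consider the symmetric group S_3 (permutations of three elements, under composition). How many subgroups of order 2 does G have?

3

|G| = 6 and 2 | 6, so subgroups of order 2 are possible by Lagrange.
The subgroups of order 2 are: {e, (1 2)}; {e, (1 3)}; {e, (2 3)}.
So G has 3 subgroups of order 2.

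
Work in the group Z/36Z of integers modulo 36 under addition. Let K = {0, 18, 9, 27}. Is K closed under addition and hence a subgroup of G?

|K| = 4 divides |G| = 36, consistent with Lagrange.
K contains the identity, every element's inverse is in K, and K is closed under +: it is a subgroup.
In fact K = ⟨9⟩.

Yes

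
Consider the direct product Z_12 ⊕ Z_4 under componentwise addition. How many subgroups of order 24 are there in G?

3

|G| = 48 and 24 | 48, so subgroups of order 24 are possible by Lagrange.
The subgroups of order 24 are: {(0,0), (0,1), (0,2), (0,3), (2,0), (2,1), (2,2), (2,3), (4,0), (4,1), (4,2), (4,3), (6,0), (6,1), (6,2), (6,3), (8,0), (8,1), (8,2), (8,3), (10,0), (10,1), (10,2), (10,3)}; {(0,0), (0,2), (1,0), (1,2), (2,0), (2,2), (3,0), (3,2), (4,0), (4,2), (5,0), (5,2), (6,0), (6,2), (7,0), (7,2), (8,0), (8,2), (9,0), (9,2), (10,0), (10,2), (11,0), (11,2)}; {(0,0), (0,2), (1,1), (1,3), (2,0), (2,2), (3,1), (3,3), (4,0), (4,2), (5,1), (5,3), (6,0), (6,2), (7,1), (7,3), (8,0), (8,2), (9,1), (9,3), (10,0), (10,2), (11,1), (11,3)}.
So G has 3 subgroups of order 24.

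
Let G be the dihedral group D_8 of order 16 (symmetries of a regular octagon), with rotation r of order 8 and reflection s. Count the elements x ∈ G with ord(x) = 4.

The elements of order 4 are: r^2, r^6.
That's 2.

2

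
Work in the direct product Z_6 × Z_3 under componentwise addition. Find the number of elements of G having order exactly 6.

8

An element (a,b) has order lcm(ord(a), ord(b)); count pairs with lcm equal to 6.
Enumerating gives 8 such elements.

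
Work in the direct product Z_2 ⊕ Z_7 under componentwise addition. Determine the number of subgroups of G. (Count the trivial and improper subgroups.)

4

|G| = 14, so by Lagrange every subgroup order divides 14. Divisors: 1, 2, 7, 14.
Subgroups by order — order 1: 1; order 2: 1; order 7: 1; order 14: 1.
Total: 1 + 1 + 1 + 1 = 4.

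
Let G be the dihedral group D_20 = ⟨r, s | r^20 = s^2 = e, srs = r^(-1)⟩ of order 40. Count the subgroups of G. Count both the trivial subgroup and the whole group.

|G| = 40, so by Lagrange every subgroup order divides 40. Divisors: 1, 2, 4, 5, 8, 10, 20, 40.
Subgroups by order — order 1: 1; order 2: 21; order 4: 11; order 5: 1; order 8: 5; order 10: 5; order 20: 3; order 40: 1.
Total: 1 + 21 + 11 + 1 + 5 + 5 + 3 + 1 = 48.

48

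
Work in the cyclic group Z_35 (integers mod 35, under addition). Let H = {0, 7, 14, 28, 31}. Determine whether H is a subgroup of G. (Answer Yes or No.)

No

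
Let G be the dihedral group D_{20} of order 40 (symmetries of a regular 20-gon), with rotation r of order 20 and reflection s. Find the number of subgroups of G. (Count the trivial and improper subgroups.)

|G| = 40, so by Lagrange every subgroup order divides 40. Divisors: 1, 2, 4, 5, 8, 10, 20, 40.
Subgroups by order — order 1: 1; order 2: 21; order 4: 11; order 5: 1; order 8: 5; order 10: 5; order 20: 3; order 40: 1.
Total: 1 + 21 + 11 + 1 + 5 + 5 + 3 + 1 = 48.

48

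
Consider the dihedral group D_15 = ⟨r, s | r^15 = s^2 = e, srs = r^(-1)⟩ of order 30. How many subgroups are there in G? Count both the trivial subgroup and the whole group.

28

|G| = 30, so by Lagrange every subgroup order divides 30. Divisors: 1, 2, 3, 5, 6, 10, 15, 30.
Subgroups by order — order 1: 1; order 2: 15; order 3: 1; order 5: 1; order 6: 5; order 10: 3; order 15: 1; order 30: 1.
Total: 1 + 15 + 1 + 1 + 5 + 3 + 1 + 1 = 28.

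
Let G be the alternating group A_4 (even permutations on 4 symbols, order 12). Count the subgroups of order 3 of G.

4

|G| = 12 and 3 | 12, so subgroups of order 3 are possible by Lagrange.
The subgroups of order 3 are: {e, (1 2 3), (1 3 2)}; {e, (1 2 4), (1 4 2)}; {e, (1 3 4), (1 4 3)}; {e, (2 3 4), (2 4 3)}.
So G has 4 subgroups of order 3.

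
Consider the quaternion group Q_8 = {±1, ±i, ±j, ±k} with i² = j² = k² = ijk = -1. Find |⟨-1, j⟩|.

|⟨-1⟩| = 2 and |⟨j⟩| = 4, so |H| is a multiple of lcm(2, 4) = 4 and divides |G| = 8.
Closing under the operation: H = {1, -1, j, -j}, so |H| = 4.

4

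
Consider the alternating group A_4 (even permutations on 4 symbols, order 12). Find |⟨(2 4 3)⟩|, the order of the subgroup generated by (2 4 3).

Computing powers of (2 4 3): the smallest k with ((2 4 3))^k = e is k = 3.

3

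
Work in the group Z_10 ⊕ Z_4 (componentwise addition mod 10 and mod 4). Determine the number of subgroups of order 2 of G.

|G| = 40 and 2 | 40, so subgroups of order 2 are possible by Lagrange.
The subgroups of order 2 are: {(0,0), (0,2)}; {(0,0), (5,0)}; {(0,0), (5,2)}.
So G has 3 subgroups of order 2.

3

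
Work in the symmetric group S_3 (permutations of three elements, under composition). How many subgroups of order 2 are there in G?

|G| = 6 and 2 | 6, so subgroups of order 2 are possible by Lagrange.
The subgroups of order 2 are: {e, (1 2)}; {e, (1 3)}; {e, (2 3)}.
So G has 3 subgroups of order 2.

3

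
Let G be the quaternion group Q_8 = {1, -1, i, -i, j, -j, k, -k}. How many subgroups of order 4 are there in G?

|G| = 8 and 4 | 8, so subgroups of order 4 are possible by Lagrange.
The subgroups of order 4 are: {1, -1, i, -i}; {1, -1, j, -j}; {1, -1, k, -k}.
So G has 3 subgroups of order 4.

3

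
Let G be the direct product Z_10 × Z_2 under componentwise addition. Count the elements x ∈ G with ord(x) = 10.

An element (a,b) has order lcm(ord(a), ord(b)); count pairs with lcm equal to 10.
Enumerating gives 12 such elements.

12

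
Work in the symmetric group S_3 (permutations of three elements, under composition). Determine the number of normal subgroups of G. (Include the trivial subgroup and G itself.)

3

G has 6 subgroups. Checking conjugation-invariance by order — order 1: 1/1 normal; order 2: 0/3 normal; order 3: 1/1 normal; order 6: 1/1 normal.
Total normal subgroups: 3.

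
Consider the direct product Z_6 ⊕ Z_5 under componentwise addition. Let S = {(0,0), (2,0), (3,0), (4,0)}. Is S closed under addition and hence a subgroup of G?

|S| = 4 does not divide |G| = 30, so by Lagrange S is not a subgroup.

No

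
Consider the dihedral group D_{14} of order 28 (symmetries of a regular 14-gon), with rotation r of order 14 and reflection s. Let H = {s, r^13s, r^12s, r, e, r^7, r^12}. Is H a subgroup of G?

r ∈ H but its inverse r^13 ∉ H, so H is not a subgroup.

No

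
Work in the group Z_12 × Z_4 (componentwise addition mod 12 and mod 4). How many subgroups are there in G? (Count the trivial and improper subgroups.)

|G| = 48, so by Lagrange every subgroup order divides 48. Divisors: 1, 2, 3, 4, 6, 8, 12, 16, 24, 48.
Subgroups by order — order 1: 1; order 2: 3; order 3: 1; order 4: 7; order 6: 3; order 8: 3; order 12: 7; order 16: 1; order 24: 3; order 48: 1.
Total: 1 + 3 + 1 + 7 + 3 + 3 + 7 + 1 + 3 + 1 = 30.

30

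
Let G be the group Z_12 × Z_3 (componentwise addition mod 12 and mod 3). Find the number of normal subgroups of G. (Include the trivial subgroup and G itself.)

G is abelian, so every subgroup is normal.
G has 18 subgroups in total, hence 18 normal subgroups.

18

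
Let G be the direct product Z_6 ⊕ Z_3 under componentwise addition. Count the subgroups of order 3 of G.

4

|G| = 18 and 3 | 18, so subgroups of order 3 are possible by Lagrange.
The subgroups of order 3 are: {(0,0), (0,1), (0,2)}; {(0,0), (2,0), (4,0)}; {(0,0), (2,1), (4,2)}; {(0,0), (2,2), (4,1)}.
So G has 4 subgroups of order 3.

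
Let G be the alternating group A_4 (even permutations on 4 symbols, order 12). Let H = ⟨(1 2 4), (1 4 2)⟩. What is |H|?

|⟨(1 2 4)⟩| = 3 and |⟨(1 4 2)⟩| = 3, so |H| is a multiple of lcm(3, 3) = 3 and divides |G| = 12.
Closing under the operation: H = {e, (1 2 4), (1 4 2)}, so |H| = 3.

3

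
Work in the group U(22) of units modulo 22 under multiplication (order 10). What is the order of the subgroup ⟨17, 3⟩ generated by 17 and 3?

10

|⟨17⟩| = 10 and |⟨3⟩| = 5, so |H| is a multiple of lcm(10, 5) = 10 and divides |G| = 10.
Closing {17, 3} under the group operation gives all of G, so |H| = 10.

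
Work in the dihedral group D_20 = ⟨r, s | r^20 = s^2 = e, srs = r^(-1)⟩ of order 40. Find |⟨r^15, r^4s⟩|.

8

|⟨r^15⟩| = 4 and |⟨r^4s⟩| = 2, so |H| is a multiple of lcm(4, 2) = 4 and divides |G| = 40.
Closing under the operation: H = {e, r^5, r^10, r^15, r^4s, r^9s, r^14s, r^19s}, so |H| = 8.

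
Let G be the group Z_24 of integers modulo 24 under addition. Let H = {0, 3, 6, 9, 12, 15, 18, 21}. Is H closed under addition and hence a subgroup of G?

|H| = 8 divides |G| = 24, consistent with Lagrange.
H contains the identity, every element's inverse is in H, and H is closed under +: it is a subgroup.
In fact H = ⟨3⟩.

Yes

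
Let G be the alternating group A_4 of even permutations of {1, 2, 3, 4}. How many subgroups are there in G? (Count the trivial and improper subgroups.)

|G| = 12, so by Lagrange every subgroup order divides 12. Divisors: 1, 2, 3, 4, 6, 12.
Subgroups by order — order 1: 1; order 2: 3; order 3: 4; order 4: 1; order 6: 0; order 12: 1.
Total: 1 + 3 + 4 + 1 + 0 + 1 = 10.

10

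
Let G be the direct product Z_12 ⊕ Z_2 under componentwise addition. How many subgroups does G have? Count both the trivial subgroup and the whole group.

16

|G| = 24, so by Lagrange every subgroup order divides 24. Divisors: 1, 2, 3, 4, 6, 8, 12, 24.
Subgroups by order — order 1: 1; order 2: 3; order 3: 1; order 4: 3; order 6: 3; order 8: 1; order 12: 3; order 24: 1.
Total: 1 + 3 + 1 + 3 + 3 + 1 + 3 + 1 = 16.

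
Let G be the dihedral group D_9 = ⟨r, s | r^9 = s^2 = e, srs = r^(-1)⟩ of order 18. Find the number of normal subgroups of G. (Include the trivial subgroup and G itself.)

G has 16 subgroups. Checking conjugation-invariance by order — order 1: 1/1 normal; order 2: 0/9 normal; order 3: 1/1 normal; order 6: 0/3 normal; order 9: 1/1 normal; order 18: 1/1 normal.
Total normal subgroups: 4.

4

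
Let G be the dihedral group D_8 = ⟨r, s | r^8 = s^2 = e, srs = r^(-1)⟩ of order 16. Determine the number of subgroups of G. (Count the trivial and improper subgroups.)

19

|G| = 16, so by Lagrange every subgroup order divides 16. Divisors: 1, 2, 4, 8, 16.
Subgroups by order — order 1: 1; order 2: 9; order 4: 5; order 8: 3; order 16: 1.
Total: 1 + 9 + 5 + 3 + 1 = 19.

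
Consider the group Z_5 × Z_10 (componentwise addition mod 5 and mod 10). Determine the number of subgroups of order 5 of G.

|G| = 50 and 5 | 50, so subgroups of order 5 are possible by Lagrange.
The subgroups of order 5 are: {(0,0), (0,2), (0,4), (0,6), (0,8)}; {(0,0), (1,0), (2,0), (3,0), (4,0)}; {(0,0), (1,2), (2,4), (3,6), (4,8)}; {(0,0), (1,4), (2,8), (3,2), (4,6)}; … (6 in all).
So G has 6 subgroups of order 5.

6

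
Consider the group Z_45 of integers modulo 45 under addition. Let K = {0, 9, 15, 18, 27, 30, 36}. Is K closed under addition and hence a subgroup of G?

No

|K| = 7 does not divide |G| = 45, so by Lagrange K is not a subgroup.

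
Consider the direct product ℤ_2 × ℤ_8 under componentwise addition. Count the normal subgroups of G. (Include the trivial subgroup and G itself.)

11

G is abelian, so every subgroup is normal.
G has 11 subgroups in total, hence 11 normal subgroups.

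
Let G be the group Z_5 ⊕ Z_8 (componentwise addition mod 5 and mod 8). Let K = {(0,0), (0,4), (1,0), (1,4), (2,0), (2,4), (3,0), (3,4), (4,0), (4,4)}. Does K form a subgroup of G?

Yes

|K| = 10 divides |G| = 40, consistent with Lagrange.
K contains the identity, every element's inverse is in K, and K is closed under +: it is a subgroup.
In fact K = ⟨(4,4)⟩.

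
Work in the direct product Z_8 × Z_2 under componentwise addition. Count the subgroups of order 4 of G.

|G| = 16 and 4 | 16, so subgroups of order 4 are possible by Lagrange.
The subgroups of order 4 are: {(0,0), (0,1), (4,0), (4,1)}; {(0,0), (2,0), (4,0), (6,0)}; {(0,0), (2,1), (4,0), (6,1)}.
So G has 3 subgroups of order 4.

3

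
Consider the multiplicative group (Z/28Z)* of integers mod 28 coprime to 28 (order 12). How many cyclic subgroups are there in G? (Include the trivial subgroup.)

A cyclic subgroup of order d is generated by each of its φ(d) elements of order d, so the cyclic subgroups of order d number (#elements of order d)/φ(d).
Cyclic subgroups by order — order 1: 1; order 2: 3; order 3: 1; order 6: 3.
Total: 8.

8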